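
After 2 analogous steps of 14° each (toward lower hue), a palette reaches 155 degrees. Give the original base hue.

183°

2 steps of 14° (toward lower hue) give a net shift of −28°.
Start = end − shift: 155 + 28 = 183°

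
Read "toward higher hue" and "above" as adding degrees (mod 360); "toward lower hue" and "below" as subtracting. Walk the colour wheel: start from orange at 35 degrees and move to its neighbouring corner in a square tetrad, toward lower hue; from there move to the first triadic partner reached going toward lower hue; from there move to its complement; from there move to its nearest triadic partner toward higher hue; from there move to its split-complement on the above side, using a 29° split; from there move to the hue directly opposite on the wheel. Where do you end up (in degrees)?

154°

35 − 90 = -55 → -55 + 360 = 305°   (square ↓)
305 − 120 = 185°   (triadic ↓)
185 + 180 = 365 → 365 − 360 = 5°   (complement)
5 + 120 = 125°   (triadic ↑)
125 + 209 = 334°   (split-comp 29° ↑)
334 + 180 = 514 → 514 − 360 = 154°   (complement)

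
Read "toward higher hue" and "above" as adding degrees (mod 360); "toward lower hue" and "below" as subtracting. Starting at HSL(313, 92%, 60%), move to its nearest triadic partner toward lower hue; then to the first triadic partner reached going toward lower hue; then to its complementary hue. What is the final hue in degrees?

triadic ↓ −120°: 313 − 120 = 193°
triadic ↓ −120°: 193 − 120 = 73°
complement +180°: 73 + 180 = 253°

253°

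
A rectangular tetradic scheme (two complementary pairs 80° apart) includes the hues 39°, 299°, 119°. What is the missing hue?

219°

A rectangular tetradic uses two complementary pairs 80° apart: offsets 0°, 80°, 180°, 260°.
Among {39°, 119°, 299°}, 299° and 119° are a 180° pair.
The remaining hue 39° needs its own complement: 39 + 180 = 219°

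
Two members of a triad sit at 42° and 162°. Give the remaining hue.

282°

A triad spaces three hues 120° apart.
The full set is {42°, 162°, 282°}.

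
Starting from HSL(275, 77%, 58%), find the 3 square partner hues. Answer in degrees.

A square tetradic scheme places four hues every 90°.
275 + 90 = 365 → 365 − 360 = 5°
275 + 180 = 455 → 455 − 360 = 95°
275 + 270 = 545 → 545 − 360 = 185°

5°, 95° and 185°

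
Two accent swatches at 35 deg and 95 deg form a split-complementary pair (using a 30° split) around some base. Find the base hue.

245°

The accents sit 30° either side of the complement, so the complement is their short-arc midpoint on the wheel.
Short-arc midpoint of 35° and 95°: 65°.
Base is 180° from the complement: 65 − 180 = -115 → -115 + 360 = 245°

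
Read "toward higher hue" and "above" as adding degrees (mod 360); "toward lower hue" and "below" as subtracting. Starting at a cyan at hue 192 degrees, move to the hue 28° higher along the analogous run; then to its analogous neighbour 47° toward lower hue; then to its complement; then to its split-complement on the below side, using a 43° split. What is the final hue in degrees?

+28° (analog 28° ↑): 192 + 28 = 220°
−47° (analog 47° ↓): 220 − 47 = 173°
+180° (complement): 173 + 180 = 353°
+137° (split-comp 43° ↓): 353 + 137 = 490 → 490 − 360 = 130°

130°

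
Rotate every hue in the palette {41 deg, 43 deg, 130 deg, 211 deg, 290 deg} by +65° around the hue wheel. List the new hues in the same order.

106°, 108°, 195°, 276°, 355°

41 + 65 = 106°
43 + 65 = 108°
130 + 65 = 195°
211 + 65 = 276°
290 + 65 = 355°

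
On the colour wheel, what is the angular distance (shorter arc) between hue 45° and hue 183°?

138°

|45 − 183| = 138.
138 ≤ 180, so the shorter arc is 138°.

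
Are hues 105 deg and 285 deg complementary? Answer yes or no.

Angular distance: |105 − 285| = 180 = 180°.
Complementary requires 180°.

yes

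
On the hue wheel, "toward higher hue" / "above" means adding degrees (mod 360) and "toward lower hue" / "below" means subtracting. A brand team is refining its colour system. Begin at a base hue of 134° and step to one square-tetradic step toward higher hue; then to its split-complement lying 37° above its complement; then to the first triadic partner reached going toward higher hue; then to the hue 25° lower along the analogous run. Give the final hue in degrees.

176°

square ↑ +90°: 134 + 90 = 224°
split-comp 37° ↑ +217°: 224 + 217 = 441 → 441 − 360 = 81°
triadic ↑ +120°: 81 + 120 = 201°
analog 25° ↓ −25°: 201 − 25 = 176°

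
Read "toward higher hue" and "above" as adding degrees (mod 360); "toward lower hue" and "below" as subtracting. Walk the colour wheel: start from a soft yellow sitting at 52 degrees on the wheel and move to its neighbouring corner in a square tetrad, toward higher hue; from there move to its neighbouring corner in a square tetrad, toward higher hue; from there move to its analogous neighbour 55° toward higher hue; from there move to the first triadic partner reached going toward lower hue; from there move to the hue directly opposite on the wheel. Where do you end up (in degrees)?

square ↑ +90°: 52 + 90 = 142°
square ↑ +90°: 142 + 90 = 232°
analog 55° ↑ +55°: 232 + 55 = 287°
triadic ↓ −120°: 287 − 120 = 167°
complement +180°: 167 + 180 = 347°

347°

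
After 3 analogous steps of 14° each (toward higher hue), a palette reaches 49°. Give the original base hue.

3 steps of 14° (toward higher hue) give a net shift of +42°.
Start = end − shift: 49 − 42 = 7°

7°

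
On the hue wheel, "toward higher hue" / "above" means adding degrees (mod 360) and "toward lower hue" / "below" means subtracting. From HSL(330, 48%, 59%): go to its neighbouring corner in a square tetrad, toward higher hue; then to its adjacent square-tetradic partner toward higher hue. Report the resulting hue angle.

150°

+90° (square ↑): 330 + 90 = 420 → 420 − 360 = 60°
+90° (square ↑): 60 + 90 = 150°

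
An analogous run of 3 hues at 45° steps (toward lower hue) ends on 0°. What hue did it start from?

90°

2 steps of 45° (toward lower hue) give a net shift of −90°.
Start = end − shift: 0 + 90 = 90°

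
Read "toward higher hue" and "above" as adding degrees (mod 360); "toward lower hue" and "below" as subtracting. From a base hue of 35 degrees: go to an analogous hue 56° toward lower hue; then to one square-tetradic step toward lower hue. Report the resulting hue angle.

249°

−56° (analog 56° ↓): 35 − 56 = -21 → -21 + 360 = 339°
−90° (square ↓): 339 − 90 = 249°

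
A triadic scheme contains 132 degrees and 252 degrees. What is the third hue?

A triad spaces three hues 120° apart.
The full set is {12°, 132°, 252°}.

12°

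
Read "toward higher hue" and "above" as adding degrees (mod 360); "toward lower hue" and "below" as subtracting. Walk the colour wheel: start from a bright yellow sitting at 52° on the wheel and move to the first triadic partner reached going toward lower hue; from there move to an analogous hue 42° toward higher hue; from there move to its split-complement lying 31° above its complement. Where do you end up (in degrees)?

−120° (triadic ↓): 52 − 120 = -68 → -68 + 360 = 292°
+42° (analog 42° ↑): 292 + 42 = 334°
+211° (split-comp 31° ↑): 334 + 211 = 545 → 545 − 360 = 185°

185°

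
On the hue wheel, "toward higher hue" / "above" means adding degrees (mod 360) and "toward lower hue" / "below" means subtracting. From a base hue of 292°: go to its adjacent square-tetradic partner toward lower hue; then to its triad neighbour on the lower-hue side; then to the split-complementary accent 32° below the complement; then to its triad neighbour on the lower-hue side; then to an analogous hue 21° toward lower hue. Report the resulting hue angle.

−90° (square ↓): 292 − 90 = 202°
−120° (triadic ↓): 202 − 120 = 82°
+148° (split-comp 32° ↓): 82 + 148 = 230°
−120° (triadic ↓): 230 − 120 = 110°
−21° (analog 21° ↓): 110 − 21 = 89°

89°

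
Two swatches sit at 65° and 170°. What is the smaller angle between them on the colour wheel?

|65 − 170| = 105.
105 ≤ 180, so the shorter arc is 105°.

105°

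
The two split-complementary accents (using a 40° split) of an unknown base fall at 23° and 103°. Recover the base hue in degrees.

243°

The accents sit 40° either side of the complement, so the complement is their short-arc midpoint on the wheel.
Short-arc midpoint of 23° and 103°: 63°.
Base is 180° from the complement: 63 − 180 = -117 → -117 + 360 = 243°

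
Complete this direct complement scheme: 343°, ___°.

The complement sits 180° across the wheel.
The full set through 343° is {163°, 343°}.
Given {343°}, the missing hue is 163°.

163°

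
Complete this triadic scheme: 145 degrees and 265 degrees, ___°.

25°

A triad places three hues 120° apart.
The full set through 145° is {25°, 145°, 265°}.
Given {145°, 265°}, the missing hue is 25°.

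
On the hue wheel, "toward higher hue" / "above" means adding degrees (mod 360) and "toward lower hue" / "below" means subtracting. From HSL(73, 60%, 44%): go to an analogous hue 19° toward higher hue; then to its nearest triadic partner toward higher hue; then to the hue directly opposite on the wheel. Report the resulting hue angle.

73 + 19 = 92°   (analog 19° ↑)
92 + 120 = 212°   (triadic ↑)
212 + 180 = 392 → 392 − 360 = 32°   (complement)

32°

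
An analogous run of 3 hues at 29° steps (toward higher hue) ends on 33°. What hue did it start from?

335°

2 steps of 29° (toward higher hue) give a net shift of +58°.
Start = end − shift: 33 − 58 = -25 → -25 + 360 = 335°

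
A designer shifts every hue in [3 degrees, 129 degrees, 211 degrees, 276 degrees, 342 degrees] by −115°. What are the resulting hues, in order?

248°, 14°, 96°, 161°, 227°

3 − 115 = -112 → -112 + 360 = 248°
129 − 115 = 14°
211 − 115 = 96°
276 − 115 = 161°
342 − 115 = 227°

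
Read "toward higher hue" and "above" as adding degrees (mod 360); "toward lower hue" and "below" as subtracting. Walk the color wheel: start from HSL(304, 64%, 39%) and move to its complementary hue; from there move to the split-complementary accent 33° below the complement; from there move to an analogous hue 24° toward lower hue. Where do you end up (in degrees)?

+180° (complement): 304 + 180 = 484 → 484 − 360 = 124°
+147° (split-comp 33° ↓): 124 + 147 = 271°
−24° (analog 24° ↓): 271 − 24 = 247°

247°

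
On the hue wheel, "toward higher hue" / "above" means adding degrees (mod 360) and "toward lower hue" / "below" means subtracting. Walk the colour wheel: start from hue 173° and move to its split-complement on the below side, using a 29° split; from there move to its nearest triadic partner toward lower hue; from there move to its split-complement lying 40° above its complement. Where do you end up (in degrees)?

64°

+151° (split-comp 29° ↓): 173 + 151 = 324°
−120° (triadic ↓): 324 − 120 = 204°
+220° (split-comp 40° ↑): 204 + 220 = 424 → 424 − 360 = 64°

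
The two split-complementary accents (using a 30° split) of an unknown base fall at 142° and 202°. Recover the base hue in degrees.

The accents sit 30° either side of the complement, so the complement is their short-arc midpoint on the wheel.
Short-arc midpoint of 142° and 202°: 172°.
Base is 180° from the complement: 172 − 180 = -8 → -8 + 360 = 352°

352°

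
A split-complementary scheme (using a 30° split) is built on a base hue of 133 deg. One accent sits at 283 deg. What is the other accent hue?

Split-complementary hues sit 30° either side of the complement.
Complement of the base 133°: 133 + 180 = 313°
The given accent 283° is 30° one side of 313°; the other accent sits 30° the other side: 313 + 30 = 343°

343°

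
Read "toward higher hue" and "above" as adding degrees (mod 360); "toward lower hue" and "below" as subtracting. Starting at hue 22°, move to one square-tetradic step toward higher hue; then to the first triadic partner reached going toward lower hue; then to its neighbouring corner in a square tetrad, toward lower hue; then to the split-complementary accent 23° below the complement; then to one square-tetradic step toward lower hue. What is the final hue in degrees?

329°

+90° (square ↑): 22 + 90 = 112°
−120° (triadic ↓): 112 − 120 = -8 → -8 + 360 = 352°
−90° (square ↓): 352 − 90 = 262°
+157° (split-comp 23° ↓): 262 + 157 = 419 → 419 − 360 = 59°
−90° (square ↓): 59 − 90 = -31 → -31 + 360 = 329°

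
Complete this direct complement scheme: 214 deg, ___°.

The complement sits 180° across the wheel.
The full set through 214° is {34°, 214°}.
Given {214°}, the missing hue is 34°.

34°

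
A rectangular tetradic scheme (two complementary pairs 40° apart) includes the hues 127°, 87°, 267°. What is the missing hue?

307°

A rectangular tetradic uses two complementary pairs 40° apart: offsets 0°, 40°, 180°, 220°.
Among {87°, 127°, 267°}, 267° and 87° are a 180° pair.
The remaining hue 127° needs its own complement: 127 + 180 = 307°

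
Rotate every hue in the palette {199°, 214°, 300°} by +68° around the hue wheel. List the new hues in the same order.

199 + 68 = 267°
214 + 68 = 282°
300 + 68 = 368 → 368 − 360 = 8°

267°, 282°, 8°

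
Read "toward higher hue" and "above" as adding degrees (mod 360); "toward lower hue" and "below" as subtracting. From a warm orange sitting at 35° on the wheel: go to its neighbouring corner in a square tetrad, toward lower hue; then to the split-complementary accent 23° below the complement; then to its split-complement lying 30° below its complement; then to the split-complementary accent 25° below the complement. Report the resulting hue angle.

square ↓ −90°: 35 − 90 = -55 → -55 + 360 = 305°
split-comp 23° ↓ +157°: 305 + 157 = 462 → 462 − 360 = 102°
split-comp 30° ↓ +150°: 102 + 150 = 252°
split-comp 25° ↓ +155°: 252 + 155 = 407 → 407 − 360 = 47°

47°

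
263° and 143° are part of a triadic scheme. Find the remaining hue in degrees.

23°

A triad places three hues 120° apart.
The full set through 143° is {23°, 143°, 263°}.
Given {143°, 263°}, the missing hue is 23°.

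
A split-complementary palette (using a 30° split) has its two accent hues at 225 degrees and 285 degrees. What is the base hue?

75°

The accents sit 30° either side of the complement, so the complement is their short-arc midpoint on the wheel.
Short-arc midpoint of 225° and 285°: 255°.
Base is 180° from the complement: 255 − 180 = 75°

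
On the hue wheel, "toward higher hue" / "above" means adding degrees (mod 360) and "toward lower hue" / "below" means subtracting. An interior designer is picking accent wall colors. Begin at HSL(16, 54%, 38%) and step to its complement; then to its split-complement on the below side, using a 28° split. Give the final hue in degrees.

348°

+180° (complement): 16 + 180 = 196°
+152° (split-comp 28° ↓): 196 + 152 = 348°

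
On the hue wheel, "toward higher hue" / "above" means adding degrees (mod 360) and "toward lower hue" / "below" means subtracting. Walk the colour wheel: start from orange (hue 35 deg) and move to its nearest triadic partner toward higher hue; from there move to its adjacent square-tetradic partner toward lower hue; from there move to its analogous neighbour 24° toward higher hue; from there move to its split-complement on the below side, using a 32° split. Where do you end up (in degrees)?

triadic ↑ +120°: 35 + 120 = 155°
square ↓ −90°: 155 − 90 = 65°
analog 24° ↑ +24°: 65 + 24 = 89°
split-comp 32° ↓ +148°: 89 + 148 = 237°

237°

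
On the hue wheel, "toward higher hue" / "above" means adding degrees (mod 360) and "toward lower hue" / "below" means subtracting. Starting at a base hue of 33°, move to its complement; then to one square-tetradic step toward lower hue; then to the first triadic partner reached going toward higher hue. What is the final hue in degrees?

243°

+180° (complement): 33 + 180 = 213°
−90° (square ↓): 213 − 90 = 123°
+120° (triadic ↑): 123 + 120 = 243°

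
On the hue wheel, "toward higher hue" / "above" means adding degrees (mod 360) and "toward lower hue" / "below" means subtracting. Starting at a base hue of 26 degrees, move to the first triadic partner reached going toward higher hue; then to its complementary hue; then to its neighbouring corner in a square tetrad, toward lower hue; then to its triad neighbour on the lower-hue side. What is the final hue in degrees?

116°

26 + 120 = 146°   (triadic ↑)
146 + 180 = 326°   (complement)
326 − 90 = 236°   (square ↓)
236 − 120 = 116°   (triadic ↓)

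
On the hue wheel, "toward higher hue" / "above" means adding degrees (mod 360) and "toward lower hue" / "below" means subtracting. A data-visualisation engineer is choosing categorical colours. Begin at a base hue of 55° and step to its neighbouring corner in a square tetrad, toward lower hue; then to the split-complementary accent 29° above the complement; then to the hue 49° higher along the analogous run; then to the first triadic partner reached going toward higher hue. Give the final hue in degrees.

55 − 90 = -35 → -35 + 360 = 325°   (square ↓)
325 + 209 = 534 → 534 − 360 = 174°   (split-comp 29° ↑)
174 + 49 = 223°   (analog 49° ↑)
223 + 120 = 343°   (triadic ↑)

343°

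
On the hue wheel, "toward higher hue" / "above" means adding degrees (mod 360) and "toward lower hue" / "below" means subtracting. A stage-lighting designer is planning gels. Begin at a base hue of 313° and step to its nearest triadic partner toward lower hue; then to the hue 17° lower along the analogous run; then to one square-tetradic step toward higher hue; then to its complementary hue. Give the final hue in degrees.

313 − 120 = 193°   (triadic ↓)
193 − 17 = 176°   (analog 17° ↓)
176 + 90 = 266°   (square ↑)
266 + 180 = 446 → 446 − 360 = 86°   (complement)

86°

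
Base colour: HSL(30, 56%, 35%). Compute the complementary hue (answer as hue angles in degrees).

The complement sits 180° across the wheel.
30 + 180 = 210°

210°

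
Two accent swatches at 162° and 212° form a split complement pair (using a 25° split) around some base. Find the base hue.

7°

The accents sit 25° either side of the complement, so the complement is their short-arc midpoint on the wheel.
Short-arc midpoint of 162° and 212°: 187°.
Base is 180° from the complement: 187 − 180 = 7°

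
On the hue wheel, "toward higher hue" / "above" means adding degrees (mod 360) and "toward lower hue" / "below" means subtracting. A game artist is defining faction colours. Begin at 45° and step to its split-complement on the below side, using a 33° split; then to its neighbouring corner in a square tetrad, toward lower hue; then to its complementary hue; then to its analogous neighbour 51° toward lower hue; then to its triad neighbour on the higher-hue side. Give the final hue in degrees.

45 + 147 = 192°   (split-comp 33° ↓)
192 − 90 = 102°   (square ↓)
102 + 180 = 282°   (complement)
282 − 51 = 231°   (analog 51° ↓)
231 + 120 = 351°   (triadic ↑)

351°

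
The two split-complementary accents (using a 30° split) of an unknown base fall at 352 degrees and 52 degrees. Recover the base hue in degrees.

The accents sit 30° either side of the complement, so the complement is their short-arc midpoint on the wheel.
Short-arc midpoint of 352° and 52°: 22°.
Base is 180° from the complement: 22 − 180 = -158 → -158 + 360 = 202°

202°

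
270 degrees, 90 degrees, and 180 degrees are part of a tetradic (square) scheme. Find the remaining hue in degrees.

A square tetradic scheme places four hues every 90°.
The full set through 90° is {0°, 90°, 180°, 270°}.
Given {90°, 180°, 270°}, the missing hue is 0°.

0°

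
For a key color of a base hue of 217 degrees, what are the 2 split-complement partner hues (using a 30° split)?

Split-complementary hues sit 30° either side of the complement.
Complement of 217 degrees: 217 + 180 = 397 → 397 − 360 = 37°
37 − 30 = 7°
37 + 30 = 67°

7° and 67°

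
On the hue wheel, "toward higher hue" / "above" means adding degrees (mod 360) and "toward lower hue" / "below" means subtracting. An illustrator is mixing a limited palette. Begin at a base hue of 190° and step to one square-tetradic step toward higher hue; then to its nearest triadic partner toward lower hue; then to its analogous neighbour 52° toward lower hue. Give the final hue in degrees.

190 + 90 = 280°   (square ↑)
280 − 120 = 160°   (triadic ↓)
160 − 52 = 108°   (analog 52° ↓)

108°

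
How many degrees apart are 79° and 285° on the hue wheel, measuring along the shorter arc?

154°

|79 − 285| = 206.
The shorter arc is 360 − 206 = 154°.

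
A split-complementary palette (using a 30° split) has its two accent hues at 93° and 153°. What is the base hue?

The accents sit 30° either side of the complement, so the complement is their short-arc midpoint on the wheel.
Short-arc midpoint of 93° and 153°: 123°.
Base is 180° from the complement: 123 − 180 = -57 → -57 + 360 = 303°

303°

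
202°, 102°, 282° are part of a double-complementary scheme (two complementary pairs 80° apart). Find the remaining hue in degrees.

A rectangular tetradic uses two complementary pairs 80° apart: offsets 0°, 80°, 180°, 260°.
Among {102°, 202°, 282°}, 282° and 102° are a 180° pair.
The remaining hue 202° needs its own complement: 202 + 180 = 382 → 382 − 360 = 22°

22°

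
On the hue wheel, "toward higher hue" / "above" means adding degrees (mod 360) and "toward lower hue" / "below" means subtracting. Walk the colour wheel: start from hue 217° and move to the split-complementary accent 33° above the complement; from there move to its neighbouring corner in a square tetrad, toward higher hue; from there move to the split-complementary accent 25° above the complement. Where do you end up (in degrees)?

split-comp 33° ↑ +213°: 217 + 213 = 430 → 430 − 360 = 70°
square ↑ +90°: 70 + 90 = 160°
split-comp 25° ↑ +205°: 160 + 205 = 365 → 365 − 360 = 5°

5°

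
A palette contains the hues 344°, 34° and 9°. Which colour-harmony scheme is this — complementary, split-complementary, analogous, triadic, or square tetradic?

analogous

Sort the hues: 9°, 34°, 344°.
Successive gaps around the wheel: 25°, 310°, 25°.
A run of hues at equal small steps (25°) with one large closing gap is an analogous group.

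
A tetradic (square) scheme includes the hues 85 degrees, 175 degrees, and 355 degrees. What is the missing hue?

265°

A square tetradic scheme places four hues every 90°.
The full set through 85° is {85°, 175°, 265°, 355°}.
Given {85°, 175°, 355°}, the missing hue is 265°.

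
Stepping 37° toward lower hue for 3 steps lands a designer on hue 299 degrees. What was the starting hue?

3 steps of 37° (toward lower hue) give a net shift of −111°.
Start = end − shift: 299 + 111 = 410 → 410 − 360 = 50°

50°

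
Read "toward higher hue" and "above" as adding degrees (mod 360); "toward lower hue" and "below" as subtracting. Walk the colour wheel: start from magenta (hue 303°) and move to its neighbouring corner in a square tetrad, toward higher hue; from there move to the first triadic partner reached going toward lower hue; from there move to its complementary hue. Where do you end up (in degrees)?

93°

square ↑ +90°: 303 + 90 = 393 → 393 − 360 = 33°
triadic ↓ −120°: 33 − 120 = -87 → -87 + 360 = 273°
complement +180°: 273 + 180 = 453 → 453 − 360 = 93°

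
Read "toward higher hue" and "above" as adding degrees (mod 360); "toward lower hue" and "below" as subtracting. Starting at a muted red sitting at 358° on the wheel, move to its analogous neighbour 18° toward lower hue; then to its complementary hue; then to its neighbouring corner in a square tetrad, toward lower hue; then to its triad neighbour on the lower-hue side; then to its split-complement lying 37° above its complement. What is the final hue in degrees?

analog 18° ↓ −18°: 358 − 18 = 340°
complement +180°: 340 + 180 = 520 → 520 − 360 = 160°
square ↓ −90°: 160 − 90 = 70°
triadic ↓ −120°: 70 − 120 = -50 → -50 + 360 = 310°
split-comp 37° ↑ +217°: 310 + 217 = 527 → 527 − 360 = 167°

167°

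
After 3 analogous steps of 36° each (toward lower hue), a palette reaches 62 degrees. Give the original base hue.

3 steps of 36° (toward lower hue) give a net shift of −108°.
Start = end − shift: 62 + 108 = 170°

170°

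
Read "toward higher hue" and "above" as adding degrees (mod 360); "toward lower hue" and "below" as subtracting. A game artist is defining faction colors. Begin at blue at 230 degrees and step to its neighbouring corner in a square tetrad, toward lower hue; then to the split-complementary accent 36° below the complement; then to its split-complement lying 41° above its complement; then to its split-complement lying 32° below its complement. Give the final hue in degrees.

square ↓ −90°: 230 − 90 = 140°
split-comp 36° ↓ +144°: 140 + 144 = 284°
split-comp 41° ↑ +221°: 284 + 221 = 505 → 505 − 360 = 145°
split-comp 32° ↓ +148°: 145 + 148 = 293°

293°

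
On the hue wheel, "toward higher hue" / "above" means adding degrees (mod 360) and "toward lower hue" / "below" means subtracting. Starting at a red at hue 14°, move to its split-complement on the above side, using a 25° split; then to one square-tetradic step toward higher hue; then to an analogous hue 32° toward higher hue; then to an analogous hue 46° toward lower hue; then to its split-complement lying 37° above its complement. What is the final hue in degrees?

152°

14 + 205 = 219°   (split-comp 25° ↑)
219 + 90 = 309°   (square ↑)
309 + 32 = 341°   (analog 32° ↑)
341 − 46 = 295°   (analog 46° ↓)
295 + 217 = 512 → 512 − 360 = 152°   (split-comp 37° ↑)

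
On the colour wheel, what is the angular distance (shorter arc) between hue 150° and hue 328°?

178°

|150 − 328| = 178.
178 ≤ 180, so the shorter arc is 178°.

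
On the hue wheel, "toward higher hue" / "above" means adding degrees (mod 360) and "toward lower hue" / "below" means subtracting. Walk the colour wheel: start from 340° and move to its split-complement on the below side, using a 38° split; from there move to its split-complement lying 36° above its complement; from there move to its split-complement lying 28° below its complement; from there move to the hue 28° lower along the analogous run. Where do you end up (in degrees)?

+142° (split-comp 38° ↓): 340 + 142 = 482 → 482 − 360 = 122°
+216° (split-comp 36° ↑): 122 + 216 = 338°
+152° (split-comp 28° ↓): 338 + 152 = 490 → 490 − 360 = 130°
−28° (analog 28° ↓): 130 − 28 = 102°

102°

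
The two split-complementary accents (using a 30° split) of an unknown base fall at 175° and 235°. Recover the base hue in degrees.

The accents sit 30° either side of the complement, so the complement is their short-arc midpoint on the wheel.
Short-arc midpoint of 175° and 235°: 205°.
Base is 180° from the complement: 205 − 180 = 25°

25°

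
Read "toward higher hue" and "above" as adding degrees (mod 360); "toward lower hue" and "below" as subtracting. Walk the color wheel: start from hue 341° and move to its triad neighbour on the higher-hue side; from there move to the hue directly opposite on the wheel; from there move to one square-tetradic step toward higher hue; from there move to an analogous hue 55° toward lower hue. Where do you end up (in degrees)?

316°

341 + 120 = 461 → 461 − 360 = 101°   (triadic ↑)
101 + 180 = 281°   (complement)
281 + 90 = 371 → 371 − 360 = 11°   (square ↑)
11 − 55 = -44 → -44 + 360 = 316°   (analog 55° ↓)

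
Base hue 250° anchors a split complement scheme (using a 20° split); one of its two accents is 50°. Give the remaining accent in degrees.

90°

Split-complementary hues sit 20° either side of the complement.
Complement of the base 250°: 250 + 180 = 430 → 430 − 360 = 70°
The given accent 50° is 20° one side of 70°; the other accent sits 20° the other side: 70 + 20 = 90°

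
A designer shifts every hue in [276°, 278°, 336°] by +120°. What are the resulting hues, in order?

36°, 38°, 96°

276 + 120 = 396 → 396 − 360 = 36°
278 + 120 = 398 → 398 − 360 = 38°
336 + 120 = 456 → 456 − 360 = 96°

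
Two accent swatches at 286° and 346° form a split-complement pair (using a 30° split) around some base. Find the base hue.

136°

The accents sit 30° either side of the complement, so the complement is their short-arc midpoint on the wheel.
Short-arc midpoint of 286° and 346°: 316°.
Base is 180° from the complement: 316 − 180 = 136°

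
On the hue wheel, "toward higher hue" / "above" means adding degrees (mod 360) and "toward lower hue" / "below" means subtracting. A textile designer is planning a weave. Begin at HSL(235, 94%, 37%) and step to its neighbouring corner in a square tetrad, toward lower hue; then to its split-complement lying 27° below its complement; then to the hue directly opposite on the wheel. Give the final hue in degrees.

−90° (square ↓): 235 − 90 = 145°
+153° (split-comp 27° ↓): 145 + 153 = 298°
+180° (complement): 298 + 180 = 478 → 478 − 360 = 118°

118°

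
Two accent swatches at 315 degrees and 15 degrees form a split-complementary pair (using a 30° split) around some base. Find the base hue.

165°

The accents sit 30° either side of the complement, so the complement is their short-arc midpoint on the wheel.
Short-arc midpoint of 315° and 15°: 345°.
Base is 180° from the complement: 345 − 180 = 165°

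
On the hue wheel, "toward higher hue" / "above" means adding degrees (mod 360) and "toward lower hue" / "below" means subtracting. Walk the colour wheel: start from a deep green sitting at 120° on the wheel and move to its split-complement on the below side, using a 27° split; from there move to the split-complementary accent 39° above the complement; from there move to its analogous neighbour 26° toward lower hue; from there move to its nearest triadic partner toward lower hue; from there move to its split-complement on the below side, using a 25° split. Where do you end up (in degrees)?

141°

120 + 153 = 273°   (split-comp 27° ↓)
273 + 219 = 492 → 492 − 360 = 132°   (split-comp 39° ↑)
132 − 26 = 106°   (analog 26° ↓)
106 − 120 = -14 → -14 + 360 = 346°   (triadic ↓)
346 + 155 = 501 → 501 − 360 = 141°   (split-comp 25° ↓)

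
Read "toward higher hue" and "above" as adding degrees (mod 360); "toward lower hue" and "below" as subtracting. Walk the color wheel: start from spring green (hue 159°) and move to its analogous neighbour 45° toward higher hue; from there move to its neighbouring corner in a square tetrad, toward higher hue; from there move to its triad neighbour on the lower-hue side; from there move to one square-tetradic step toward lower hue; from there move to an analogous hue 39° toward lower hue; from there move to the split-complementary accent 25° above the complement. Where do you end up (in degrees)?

+45° (analog 45° ↑): 159 + 45 = 204°
+90° (square ↑): 204 + 90 = 294°
−120° (triadic ↓): 294 − 120 = 174°
−90° (square ↓): 174 − 90 = 84°
−39° (analog 39° ↓): 84 − 39 = 45°
+205° (split-comp 25° ↑): 45 + 205 = 250°

250°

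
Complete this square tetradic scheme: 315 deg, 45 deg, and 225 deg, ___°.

135°

A square tetradic scheme places four hues every 90°.
The full set through 45° is {45°, 135°, 225°, 315°}.
Given {45°, 225°, 315°}, the missing hue is 135°.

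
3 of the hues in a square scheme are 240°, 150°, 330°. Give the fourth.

A square tetradic scheme places four hues every 90°.
The full set through 150° is {60°, 150°, 240°, 330°}.
Given {150°, 240°, 330°}, the missing hue is 60°.

60°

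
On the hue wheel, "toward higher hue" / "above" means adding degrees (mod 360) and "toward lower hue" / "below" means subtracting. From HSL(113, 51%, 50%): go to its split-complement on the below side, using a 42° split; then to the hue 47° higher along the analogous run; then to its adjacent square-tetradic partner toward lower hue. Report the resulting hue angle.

113 + 138 = 251°   (split-comp 42° ↓)
251 + 47 = 298°   (analog 47° ↑)
298 − 90 = 208°   (square ↓)

208°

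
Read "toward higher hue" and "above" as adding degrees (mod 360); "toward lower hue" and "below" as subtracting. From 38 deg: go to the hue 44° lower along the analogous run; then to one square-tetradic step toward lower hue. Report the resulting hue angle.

−44° (analog 44° ↓): 38 − 44 = -6 → -6 + 360 = 354°
−90° (square ↓): 354 − 90 = 264°

264°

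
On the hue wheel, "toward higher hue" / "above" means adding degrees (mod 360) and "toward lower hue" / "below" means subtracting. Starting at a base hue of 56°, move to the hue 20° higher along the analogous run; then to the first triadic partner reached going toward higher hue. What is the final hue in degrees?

196°

+20° (analog 20° ↑): 56 + 20 = 76°
+120° (triadic ↑): 76 + 120 = 196°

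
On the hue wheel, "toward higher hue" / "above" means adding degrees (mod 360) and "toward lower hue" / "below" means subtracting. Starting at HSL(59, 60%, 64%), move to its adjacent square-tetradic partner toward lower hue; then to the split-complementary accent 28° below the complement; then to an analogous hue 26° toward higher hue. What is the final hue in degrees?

59 − 90 = -31 → -31 + 360 = 329°   (square ↓)
329 + 152 = 481 → 481 − 360 = 121°   (split-comp 28° ↓)
121 + 26 = 147°   (analog 26° ↑)

147°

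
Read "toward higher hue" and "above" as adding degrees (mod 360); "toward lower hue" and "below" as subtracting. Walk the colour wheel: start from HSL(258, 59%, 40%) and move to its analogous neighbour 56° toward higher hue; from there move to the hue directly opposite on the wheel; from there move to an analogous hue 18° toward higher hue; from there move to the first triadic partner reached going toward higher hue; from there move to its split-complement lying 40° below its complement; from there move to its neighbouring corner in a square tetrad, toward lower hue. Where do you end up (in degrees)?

322°

258 + 56 = 314°   (analog 56° ↑)
314 + 180 = 494 → 494 − 360 = 134°   (complement)
134 + 18 = 152°   (analog 18° ↑)
152 + 120 = 272°   (triadic ↑)
272 + 140 = 412 → 412 − 360 = 52°   (split-comp 40° ↓)
52 − 90 = -38 → -38 + 360 = 322°   (square ↓)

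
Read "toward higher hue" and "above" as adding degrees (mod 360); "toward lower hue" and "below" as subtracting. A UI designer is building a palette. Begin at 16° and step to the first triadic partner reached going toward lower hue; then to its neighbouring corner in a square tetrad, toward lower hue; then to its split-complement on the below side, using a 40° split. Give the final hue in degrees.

triadic ↓ −120°: 16 − 120 = -104 → -104 + 360 = 256°
square ↓ −90°: 256 − 90 = 166°
split-comp 40° ↓ +140°: 166 + 140 = 306°

306°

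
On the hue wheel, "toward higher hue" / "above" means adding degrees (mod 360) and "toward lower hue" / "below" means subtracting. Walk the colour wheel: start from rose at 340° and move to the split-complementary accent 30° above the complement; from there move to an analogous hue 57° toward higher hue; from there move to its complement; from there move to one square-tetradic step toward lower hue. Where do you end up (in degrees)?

+210° (split-comp 30° ↑): 340 + 210 = 550 → 550 − 360 = 190°
+57° (analog 57° ↑): 190 + 57 = 247°
+180° (complement): 247 + 180 = 427 → 427 − 360 = 67°
−90° (square ↓): 67 − 90 = -23 → -23 + 360 = 337°

337°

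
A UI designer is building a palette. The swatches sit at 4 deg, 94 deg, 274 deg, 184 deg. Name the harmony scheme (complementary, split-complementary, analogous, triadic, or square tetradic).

Sort the hues: 4°, 94°, 184°, 274°.
Successive gaps around the wheel: 90°, 90°, 90°, 90°.
Four hues every 90° form a square tetradic scheme.

square tetradic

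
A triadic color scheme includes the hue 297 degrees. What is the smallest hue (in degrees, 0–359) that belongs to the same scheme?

57°

A triad places three hues 120° apart.
The full set through 297° is {57°, 177°, 297°}.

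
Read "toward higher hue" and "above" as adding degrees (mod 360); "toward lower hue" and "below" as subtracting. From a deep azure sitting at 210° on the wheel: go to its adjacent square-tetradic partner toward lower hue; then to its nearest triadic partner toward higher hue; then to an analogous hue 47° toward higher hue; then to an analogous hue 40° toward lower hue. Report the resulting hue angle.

247°

210 − 90 = 120°   (square ↓)
120 + 120 = 240°   (triadic ↑)
240 + 47 = 287°   (analog 47° ↑)
287 − 40 = 247°   (analog 40° ↓)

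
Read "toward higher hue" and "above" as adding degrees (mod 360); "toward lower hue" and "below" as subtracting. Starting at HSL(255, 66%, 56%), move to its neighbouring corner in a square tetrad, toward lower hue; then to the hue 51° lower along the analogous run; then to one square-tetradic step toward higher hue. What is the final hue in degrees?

204°

square ↓ −90°: 255 − 90 = 165°
analog 51° ↓ −51°: 165 − 51 = 114°
square ↑ +90°: 114 + 90 = 204°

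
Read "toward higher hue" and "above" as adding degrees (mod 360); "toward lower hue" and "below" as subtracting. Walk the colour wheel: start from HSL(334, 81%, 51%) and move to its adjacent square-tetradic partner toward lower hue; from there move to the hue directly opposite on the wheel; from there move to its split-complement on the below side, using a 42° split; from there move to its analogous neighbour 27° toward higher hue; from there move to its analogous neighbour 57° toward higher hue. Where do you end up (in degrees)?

334 − 90 = 244°   (square ↓)
244 + 180 = 424 → 424 − 360 = 64°   (complement)
64 + 138 = 202°   (split-comp 42° ↓)
202 + 27 = 229°   (analog 27° ↑)
229 + 57 = 286°   (analog 57° ↑)

286°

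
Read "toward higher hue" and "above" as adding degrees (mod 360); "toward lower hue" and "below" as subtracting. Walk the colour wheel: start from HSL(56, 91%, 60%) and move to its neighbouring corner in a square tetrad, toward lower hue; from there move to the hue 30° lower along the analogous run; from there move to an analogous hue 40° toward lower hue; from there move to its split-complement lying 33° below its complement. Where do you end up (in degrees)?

square ↓ −90°: 56 − 90 = -34 → -34 + 360 = 326°
analog 30° ↓ −30°: 326 − 30 = 296°
analog 40° ↓ −40°: 296 − 40 = 256°
split-comp 33° ↓ +147°: 256 + 147 = 403 → 403 − 360 = 43°

43°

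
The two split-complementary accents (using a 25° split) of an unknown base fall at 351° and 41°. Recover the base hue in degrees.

The accents sit 25° either side of the complement, so the complement is their short-arc midpoint on the wheel.
Short-arc midpoint of 351° and 41°: 16°.
Base is 180° from the complement: 16 − 180 = -164 → -164 + 360 = 196°

196°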